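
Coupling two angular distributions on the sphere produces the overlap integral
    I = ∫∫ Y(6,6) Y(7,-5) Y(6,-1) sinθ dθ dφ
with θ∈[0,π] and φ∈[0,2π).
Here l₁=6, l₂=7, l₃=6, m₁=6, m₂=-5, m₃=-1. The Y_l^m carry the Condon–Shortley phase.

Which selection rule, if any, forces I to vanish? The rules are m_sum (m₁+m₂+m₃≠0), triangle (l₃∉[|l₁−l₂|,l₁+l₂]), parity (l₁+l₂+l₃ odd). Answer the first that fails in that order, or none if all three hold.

parity

Σmᵢ = 0  ✓
l₃∈[|l₁−l₂|,l₁+l₂]=[1,13], have l₃=6  ✓
Σlᵢ = 19 ⇒ odd  ✗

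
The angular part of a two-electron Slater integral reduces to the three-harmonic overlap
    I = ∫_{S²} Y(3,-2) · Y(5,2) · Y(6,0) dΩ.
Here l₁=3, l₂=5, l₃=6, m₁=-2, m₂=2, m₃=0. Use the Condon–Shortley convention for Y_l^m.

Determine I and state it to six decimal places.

-0.165130

m-sum 0 ✓  L=14 even ✓  2≤6≤8 ✓
Π(2lᵢ+1) = 7×11×13 = 1001
triangle coeff Δ(3,5,6) = 1/675675
Σ_t [0,2]: t=0:+1/8640 t=1:−1/2304 t=2:+1/8640 = -7/34560
(3j)²=7/429 [(3 5 6; 0 0 0)], sign=-1
Σ_t [1,2]: t=1:−1/34560 t=2:+1/8640 = 1/11520
(3j)²=3/143 [(3 5 6; -2 2 0)], sign=+1
⇒ 4πI² = 49/143
I = (-1)√(49/143/(4π)) = -0.16512966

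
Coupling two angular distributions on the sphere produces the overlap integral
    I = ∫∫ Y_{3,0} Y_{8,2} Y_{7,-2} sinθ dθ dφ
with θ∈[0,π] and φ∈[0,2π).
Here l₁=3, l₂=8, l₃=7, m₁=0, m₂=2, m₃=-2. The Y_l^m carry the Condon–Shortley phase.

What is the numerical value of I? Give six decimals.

0.094539

m-sum 0 ✓  L=18 even ✓  5≤7≤11 ✓
Π(2lᵢ+1) = 7×17×15 = 1785
triangle coeff Δ(3,8,7) = 1/5290740
Σ_t [1,3]: t=1:−1/7257600 t=2:+1/2073600 t=3:−1/7257600 = 1/4838400
(3j)²=252/20995 [(3 8 7; 0 0 0)], sign=-1
Σ_t [1,3]: t=1:−1/26127360 t=2:+1/3870720 t=3:−1/7257600 = 43/522547200
(3j)²=1849/352716 [(3 8 7; 0 2 -2)], sign=-1
⇒ 4πI² = 116487/1037153
I = (+1)√(116487/1037153/(4π)) = 0.09453930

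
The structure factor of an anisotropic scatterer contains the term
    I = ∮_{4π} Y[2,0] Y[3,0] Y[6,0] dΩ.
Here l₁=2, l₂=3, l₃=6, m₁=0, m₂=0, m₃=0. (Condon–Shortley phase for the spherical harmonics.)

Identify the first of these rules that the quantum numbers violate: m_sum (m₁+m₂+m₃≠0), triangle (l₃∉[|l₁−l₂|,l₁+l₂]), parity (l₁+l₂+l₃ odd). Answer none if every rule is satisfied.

triangle

Σmᵢ = 0  ✓
l₃∈[|l₁−l₂|,l₁+l₂]=[1,5], have l₃=6  ✗
Σlᵢ = 11 ⇒ odd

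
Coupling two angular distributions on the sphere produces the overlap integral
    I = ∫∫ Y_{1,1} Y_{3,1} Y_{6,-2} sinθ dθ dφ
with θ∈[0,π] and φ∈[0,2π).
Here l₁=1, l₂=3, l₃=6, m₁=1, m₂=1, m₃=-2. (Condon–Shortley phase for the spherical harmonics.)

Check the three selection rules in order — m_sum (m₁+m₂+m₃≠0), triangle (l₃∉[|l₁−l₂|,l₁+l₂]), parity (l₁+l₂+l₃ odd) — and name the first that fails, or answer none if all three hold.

triangle

m₁+m₂+m₃ = 1 + 1 − 2 = 0  ✓
triangle: |1−3|=2 ≤ l₃=6 ≤ 1+3=4  ✗
parity: l₁+l₂+l₃ = 10 is even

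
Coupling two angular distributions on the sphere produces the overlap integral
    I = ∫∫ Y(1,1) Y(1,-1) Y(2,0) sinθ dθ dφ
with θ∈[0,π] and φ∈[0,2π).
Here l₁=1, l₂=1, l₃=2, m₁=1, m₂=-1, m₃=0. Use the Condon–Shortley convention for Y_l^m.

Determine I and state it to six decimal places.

0.126157

Rules hold: Σm=0, L=4 even, 0≤2≤2.
N = 3·3·5 = 45
Δ = 0!·2!·2!/5! = 1/30
Racah Σ t=0..0: t=0:+1/1 = 1/1
⇒ 3j(1 1 2; 0 0 0)² = 2/15, sgn +1
Racah Σ t=0..0: t=0:+1/4 = 1/4
⇒ 3j(1 1 2; 1 -1 0)² = 1/30, sgn +1
4πI² = N·(3j₀)²·(3jₘ)² = 1/5
I = +1·√(0.2/4π) = 0.12615663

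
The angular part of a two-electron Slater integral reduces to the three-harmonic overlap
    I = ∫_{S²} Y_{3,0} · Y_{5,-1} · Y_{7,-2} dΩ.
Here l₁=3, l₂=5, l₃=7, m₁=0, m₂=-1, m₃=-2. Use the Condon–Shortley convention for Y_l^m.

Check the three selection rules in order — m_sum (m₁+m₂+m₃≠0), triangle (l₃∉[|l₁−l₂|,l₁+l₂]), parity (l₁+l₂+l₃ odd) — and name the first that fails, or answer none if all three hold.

Σmᵢ = -3  ✗
l₃∈[|l₁−l₂|,l₁+l₂]=[2,8], have l₃=7
Σlᵢ = 15 ⇒ odd

m_sum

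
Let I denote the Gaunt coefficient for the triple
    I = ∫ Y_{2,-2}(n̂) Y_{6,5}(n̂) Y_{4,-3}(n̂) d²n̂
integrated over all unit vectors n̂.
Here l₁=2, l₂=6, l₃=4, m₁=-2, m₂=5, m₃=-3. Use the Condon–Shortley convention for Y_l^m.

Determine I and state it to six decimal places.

Checks pass: Σm=0; 12 even; l₃=4∈[4,8].
(2·2+1)(2·6+1)(2·4+1) = 585
Δ: 4! 0! 8! / 13! → 1/6435
sum: t=2:+1/2304 = 1/2304
3j²(2 6 4; 0 0 0) = Δ·Π!·Σ² = 5/143  (sign +1)
sum: t=4:+1/120960 = 1/120960
3j²(2 6 4; -2 5 -3) = Δ·Π!·Σ² = 2/39  (sign -1)
combine: 4πI² = 585·5/143·2/39 = 150/143
take √, sign -1: I = -0.28891672

-0.288917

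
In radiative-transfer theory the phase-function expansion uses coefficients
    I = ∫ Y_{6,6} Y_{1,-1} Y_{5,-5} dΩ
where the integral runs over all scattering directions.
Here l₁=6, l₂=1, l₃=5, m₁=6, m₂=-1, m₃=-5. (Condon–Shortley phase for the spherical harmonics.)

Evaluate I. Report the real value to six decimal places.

0.331940

Checks pass: Σm=0; 12 even; l₃=5∈[5,7].
(2·6+1)(2·1+1)(2·5+1) = 429
Δ: 2! 10! 0! / 13! → 1/858
sum: t=1:−1/14400 = -1/14400
3j²(6 1 5; 0 0 0) = Δ·Π!·Σ² = 6/143  (sign +1)
sum: t=0:+1/7257600 = 1/7257600
3j²(6 1 5; 6 -1 -5) = Δ·Π!·Σ² = 1/13  (sign +1)
combine: 4πI² = 429·6/143·1/13 = 18/13
take √, sign +1: I = 0.33194004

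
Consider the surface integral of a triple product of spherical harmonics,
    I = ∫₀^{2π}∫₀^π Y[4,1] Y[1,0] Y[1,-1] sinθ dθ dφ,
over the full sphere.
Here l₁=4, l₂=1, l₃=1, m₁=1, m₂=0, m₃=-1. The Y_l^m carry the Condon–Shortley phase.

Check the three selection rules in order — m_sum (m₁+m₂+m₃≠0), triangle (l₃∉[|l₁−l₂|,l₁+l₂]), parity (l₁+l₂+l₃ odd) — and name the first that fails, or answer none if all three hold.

m₁+m₂+m₃ = 1 + 0 − 1 = 0  ✓
triangle: |4−1|=3 ≤ l₃=1 ≤ 4+1=5  ✗
parity: l₁+l₂+l₃ = 6 is even

triangle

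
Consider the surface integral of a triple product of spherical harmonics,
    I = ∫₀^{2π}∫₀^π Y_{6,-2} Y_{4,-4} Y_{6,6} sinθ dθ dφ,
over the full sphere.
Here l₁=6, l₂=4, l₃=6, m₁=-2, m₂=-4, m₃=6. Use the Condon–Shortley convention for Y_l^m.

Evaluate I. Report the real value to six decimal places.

0.056161

Rules hold: Σm=0, L=16 even, 2≤6≤10.
N = 13·9·13 = 1521
Δ = 4!·8!·4!/17! = 1/15315300
Racah Σ t=0..4: t=0:+1/829440 t=1:−1/25920 t=2:+1/9216 t=3:−1/25920 t=4:+1/829440 = 7/207360
⇒ 3j(6 4 6; 0 0 0)² = 28/2431, sgn +1
Racah Σ t=0..0: t=0:+1/23224320 = 1/23224320
⇒ 3j(6 4 6; -2 -4 6)² = 1/442, sgn +1
4πI² = N·(3j₀)²·(3jₘ)² = 126/3179
I = +1·√(0.0396351/4π) = 0.05616103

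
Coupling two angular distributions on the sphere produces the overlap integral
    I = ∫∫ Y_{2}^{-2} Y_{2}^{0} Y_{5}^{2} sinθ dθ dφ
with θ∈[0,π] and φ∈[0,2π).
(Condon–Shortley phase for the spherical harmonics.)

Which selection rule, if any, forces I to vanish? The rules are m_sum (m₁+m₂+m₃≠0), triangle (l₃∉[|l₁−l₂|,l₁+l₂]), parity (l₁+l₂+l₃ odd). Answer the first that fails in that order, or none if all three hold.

m₁+m₂+m₃ = -2 + 0 + 2 = 0  ✓
triangle: |2−2|=0 ≤ l₃=5 ≤ 2+2=4  ✗
parity: l₁+l₂+l₃ = 9 is odd

triangle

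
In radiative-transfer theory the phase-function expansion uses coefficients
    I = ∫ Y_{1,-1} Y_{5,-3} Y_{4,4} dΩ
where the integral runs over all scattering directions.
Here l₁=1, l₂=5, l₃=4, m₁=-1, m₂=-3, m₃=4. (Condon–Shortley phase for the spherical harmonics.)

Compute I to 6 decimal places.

m-sum 0 ✓  L=10 even ✓  4≤4≤6 ✓
Π(2lᵢ+1) = 3×11×9 = 297
triangle coeff Δ(1,5,4) = 1/495
Σ_t [1,1]: t=1:−1/576 = -1/576
(3j)²=5/99 [(1 5 4; 0 0 0)], sign=-1
Σ_t [2,2]: t=2:+1/80640 = 1/80640
(3j)²=1/495 [(1 5 4; -1 -3 4)], sign=+1
⇒ 4πI² = 1/33
I = (-1)√(1/33/(4π)) = -0.04910640

-0.049106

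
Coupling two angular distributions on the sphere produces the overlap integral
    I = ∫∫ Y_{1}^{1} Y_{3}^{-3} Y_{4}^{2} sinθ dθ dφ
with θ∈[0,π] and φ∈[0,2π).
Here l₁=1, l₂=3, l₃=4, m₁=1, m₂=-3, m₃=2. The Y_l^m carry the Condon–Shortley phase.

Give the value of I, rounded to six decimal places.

m-sum 0 ✓  L=8 even ✓  2≤4≤4 ✓
Π(2lᵢ+1) = 3×7×9 = 189
triangle coeff Δ(1,3,4) = 1/252
Σ_t [0,0]: t=0:+1/36 = 1/36
(3j)²=4/63 [(1 3 4; 0 0 0)], sign=+1
Σ_t [0,0]: t=0:+1/1440 = 1/1440
(3j)²=1/252 [(1 3 4; 1 -3 2)], sign=+1
⇒ 4πI² = 1/21
I = (+1)√(1/21/(4π)) = 0.06155813

0.061558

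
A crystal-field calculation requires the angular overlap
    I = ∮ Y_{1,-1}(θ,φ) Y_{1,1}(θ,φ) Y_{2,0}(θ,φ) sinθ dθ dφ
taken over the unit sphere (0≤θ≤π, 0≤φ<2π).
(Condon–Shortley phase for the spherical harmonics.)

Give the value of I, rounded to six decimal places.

m-sum 0 ✓  L=4 even ✓  0≤2≤2 ✓
Π(2lᵢ+1) = 3×3×5 = 45
triangle coeff Δ(1,1,2) = 1/30
Σ_t [0,0]: t=0:+1/1 = 1/1
(3j)²=2/15 [(1 1 2; 0 0 0)], sign=+1
Σ_t [0,0]: t=0:+1/4 = 1/4
(3j)²=1/30 [(1 1 2; -1 1 0)], sign=+1
⇒ 4πI² = 1/5
I = (+1)√(1/5/(4π)) = 0.12615663

0.126157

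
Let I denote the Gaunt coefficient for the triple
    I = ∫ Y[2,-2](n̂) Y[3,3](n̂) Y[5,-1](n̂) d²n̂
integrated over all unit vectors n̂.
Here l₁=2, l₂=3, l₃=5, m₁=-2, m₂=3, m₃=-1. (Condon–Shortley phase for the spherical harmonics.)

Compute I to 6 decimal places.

Rules hold: Σm=0, L=10 even, 1≤5≤5.
N = 5·7·11 = 385
Δ = 0!·4!·6!/11! = 1/2310
Racah Σ t=0..0: t=0:+1/144 = 1/144
⇒ 3j(2 3 5; 0 0 0)² = 10/231, sgn -1
Racah Σ t=0..0: t=0:+1/17280 = 1/17280
⇒ 3j(2 3 5; -2 3 -1)² = 1/2310, sgn +1
4πI² = N·(3j₀)²·(3jₘ)² = 5/693
I = -1·√(0.00721501/4π) = -0.02396147

-0.023961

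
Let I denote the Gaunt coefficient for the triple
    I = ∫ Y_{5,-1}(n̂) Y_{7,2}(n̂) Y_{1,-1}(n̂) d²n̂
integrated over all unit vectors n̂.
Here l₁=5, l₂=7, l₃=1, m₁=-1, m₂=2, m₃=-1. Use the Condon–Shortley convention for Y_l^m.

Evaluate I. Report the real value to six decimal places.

l₃=1 ∉ [2,12] — triangle fails ⇒ I = 0

0.000000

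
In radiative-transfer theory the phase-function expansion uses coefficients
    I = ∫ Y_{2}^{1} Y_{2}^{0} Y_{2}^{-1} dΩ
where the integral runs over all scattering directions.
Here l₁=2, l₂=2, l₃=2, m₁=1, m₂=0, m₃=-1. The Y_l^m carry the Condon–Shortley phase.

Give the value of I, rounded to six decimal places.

-0.090112

Checks pass: Σm=0; 6 even; l₃=2∈[0,4].
(2·2+1)(2·2+1)(2·2+1) = 125
Δ: 2! 2! 2! / 7! → 1/630
sum: t=0:+1/8 t=1:−1/1 t=2:+1/8 = -3/4
3j²(2 2 2; 0 0 0) = Δ·Π!·Σ² = 2/35  (sign -1)
sum: t=0:+1/4 t=1:−1/2 = -1/4
3j²(2 2 2; 1 0 -1) = Δ·Π!·Σ² = 1/70  (sign +1)
combine: 4πI² = 125·2/35·1/70 = 5/49
take √, sign -1: I = -0.09011188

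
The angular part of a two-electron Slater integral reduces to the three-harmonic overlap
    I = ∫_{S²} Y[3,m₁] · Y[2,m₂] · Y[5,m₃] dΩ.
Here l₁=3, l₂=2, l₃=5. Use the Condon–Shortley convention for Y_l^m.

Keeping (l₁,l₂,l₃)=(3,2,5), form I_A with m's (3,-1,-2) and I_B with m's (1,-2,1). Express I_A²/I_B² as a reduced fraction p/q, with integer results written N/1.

Shared (l₁,l₂,l₃)=(3,2,5): N and (l;000)² cancel in I_A²/I_B².
A: Δ = 0!·6!·4!/11! = 1/2310; Racah Σ t=0..0: t=0:+1/4320 = 1/4320; ⇒ 3j(3 2 5; 3 -1 -2)² = 1/330, sgn -1
B: Δ = 0!·6!·4!/11! = 1/2310; Racah Σ t=0..0: t=0:+1/1152 = 1/1152; ⇒ 3j(3 2 5; 1 -2 1)² = 1/154, sgn +1
I_A²/I_B² = (1/330)/(1/154) = 7/15

7/15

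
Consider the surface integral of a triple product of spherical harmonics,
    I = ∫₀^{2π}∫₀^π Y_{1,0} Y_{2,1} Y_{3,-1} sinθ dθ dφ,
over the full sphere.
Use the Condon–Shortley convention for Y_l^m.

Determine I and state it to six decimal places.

m-sum 0 ✓  L=6 even ✓  1≤3≤3 ✓
Π(2lᵢ+1) = 3×5×7 = 105
triangle coeff Δ(1,2,3) = 1/105
Σ_t [0,0]: t=0:+1/4 = 1/4
(3j)²=3/35 [(1 2 3; 0 0 0)], sign=-1
Σ_t [0,0]: t=0:+1/6 = 1/6
(3j)²=8/105 [(1 2 3; 0 1 -1)], sign=+1
⇒ 4πI² = 24/35
I = (-1)√(24/35/(4π)) = -0.23359668

-0.233597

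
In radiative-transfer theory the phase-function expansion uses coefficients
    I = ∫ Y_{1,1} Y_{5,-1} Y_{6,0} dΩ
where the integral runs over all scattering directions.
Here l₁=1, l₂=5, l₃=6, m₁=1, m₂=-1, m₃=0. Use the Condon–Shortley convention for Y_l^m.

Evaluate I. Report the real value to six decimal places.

Rules hold: Σm=0, L=12 even, 4≤6≤6.
N = 3·11·13 = 429
Δ = 0!·2!·10!/13! = 1/858
Racah Σ t=0..0: t=0:+1/14400 = 1/14400
⇒ 3j(1 5 6; 0 0 0)² = 6/143, sgn +1
Racah Σ t=0..0: t=0:+1/34560 = 1/34560
⇒ 3j(1 5 6; 1 -1 0)² = 5/286, sgn +1
4πI² = N·(3j₀)²·(3jₘ)² = 45/143
I = +1·√(0.314685/4π) = 0.15824621

0.158246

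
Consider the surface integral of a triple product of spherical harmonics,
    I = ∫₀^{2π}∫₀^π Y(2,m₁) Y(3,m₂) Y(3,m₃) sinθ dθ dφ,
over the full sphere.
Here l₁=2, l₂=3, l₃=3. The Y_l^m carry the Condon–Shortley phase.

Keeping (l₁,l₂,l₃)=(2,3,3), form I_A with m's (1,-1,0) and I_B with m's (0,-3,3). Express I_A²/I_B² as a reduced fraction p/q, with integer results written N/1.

Same 2,3,3: normalisation and zero-m 3j drop out of the ratio.
A: Δ: 2! 2! 4! / 9! → 1/3780; sum: t=0:+1/8 t=1:−1/12 = 1/24; 3j²(2 3 3; 1 -1 0) = Δ·Π!·Σ² = 1/210  (sign -1)
B: Δ: 2! 2! 4! / 9! → 1/3780; sum: t=0:+1/96 = 1/96; 3j²(2 3 3; 0 -3 3) = Δ·Π!·Σ² = 5/84  (sign +1)
I_A²/I_B² = (1/210)/(5/84) = 2/25

2/25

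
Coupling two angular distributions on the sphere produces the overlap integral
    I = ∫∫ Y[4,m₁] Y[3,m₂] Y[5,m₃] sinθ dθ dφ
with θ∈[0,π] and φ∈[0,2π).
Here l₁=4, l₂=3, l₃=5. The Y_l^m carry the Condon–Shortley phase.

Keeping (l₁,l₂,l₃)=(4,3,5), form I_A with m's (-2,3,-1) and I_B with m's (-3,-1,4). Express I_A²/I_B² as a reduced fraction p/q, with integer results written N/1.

l's match ⇒ only the (l;m) 3-j factors differ between A and B.
A: triangle coeff Δ(4,3,5) = 1/180180; Σ_t [2,2]: t=2:+1/2304 = 1/2304; (3j)²=75/4004 [(4 3 5; -2 3 -1)], sign=+1
B: triangle coeff Δ(4,3,5) = 1/180180; Σ_t [1,2]: t=1:−1/4320 t=2:+1/5760 = -1/17280; (3j)²=7/4290 [(4 3 5; -3 -1 4)], sign=+1
I_A²/I_B² = (75/4004)/(7/4290) = 1125/98

1125/98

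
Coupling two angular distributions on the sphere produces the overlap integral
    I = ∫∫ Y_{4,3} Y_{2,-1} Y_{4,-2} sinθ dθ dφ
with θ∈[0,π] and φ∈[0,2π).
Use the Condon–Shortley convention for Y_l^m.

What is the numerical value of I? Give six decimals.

m-sum 0 ✓  L=10 even ✓  2≤4≤6 ✓
Π(2lᵢ+1) = 9×5×9 = 405
triangle coeff Δ(4,2,4) = 1/13860
Σ_t [0,2]: t=0:+1/192 t=1:−1/36 t=2:+1/192 = -5/288
(3j)²=20/693 [(4 2 4; 0 0 0)], sign=-1
Σ_t [0,1]: t=0:+1/240 t=1:−1/1440 = 1/288
(3j)²=5/132 [(4 2 4; 3 -1 -2)], sign=+1
⇒ 4πI² = 375/847
I = (-1)√(375/847/(4π)) = -0.18770204

-0.187702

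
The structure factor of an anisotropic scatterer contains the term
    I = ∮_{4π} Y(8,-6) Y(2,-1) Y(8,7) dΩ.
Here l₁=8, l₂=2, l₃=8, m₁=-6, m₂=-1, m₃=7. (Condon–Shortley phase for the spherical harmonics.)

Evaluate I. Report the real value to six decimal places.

Checks pass: Σm=0; 18 even; l₃=8∈[6,10].
(2·8+1)(2·2+1)(2·8+1) = 1445
Δ: 2! 14! 2! / 19! → 1/348840
sum: t=0:+1/116121600 t=1:−1/25401600 t=2:+1/116121600 = -1/45158400
3j²(8 2 8; 0 0 0) = Δ·Π!·Σ² = 24/1615  (sign -1)
sum: t=0:+1/174356582400 t=1:−1/12454041600 = -1/13412044800
3j²(8 2 8; -6 -1 7) = Δ·Π!·Σ² = 169/7752  (sign +1)
combine: 4πI² = 1445·24/1615·169/7752 = 169/361
take √, sign -1: I = -0.19301223

-0.193012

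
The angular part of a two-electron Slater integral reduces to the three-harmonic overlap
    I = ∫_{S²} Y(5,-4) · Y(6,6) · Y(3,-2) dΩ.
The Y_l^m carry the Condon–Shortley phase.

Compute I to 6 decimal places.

m-sum 0 ✓  L=14 even ✓  1≤3≤11 ✓
Π(2lᵢ+1) = 11×13×7 = 1001
triangle coeff Δ(5,6,3) = 1/675675
Σ_t [3,5]: t=3:−1/8640 t=4:+1/2304 t=5:−1/8640 = 7/34560
(3j)²=7/429 [(5 6 3; 0 0 0)], sign=-1
Σ_t [8,8]: t=8:+1/967680 = 1/967680
(3j)²=3/91 [(5 6 3; -4 6 -2)], sign=-1
⇒ 4πI² = 7/13
I = (+1)√(7/13/(4π)) = 0.20700098

0.207001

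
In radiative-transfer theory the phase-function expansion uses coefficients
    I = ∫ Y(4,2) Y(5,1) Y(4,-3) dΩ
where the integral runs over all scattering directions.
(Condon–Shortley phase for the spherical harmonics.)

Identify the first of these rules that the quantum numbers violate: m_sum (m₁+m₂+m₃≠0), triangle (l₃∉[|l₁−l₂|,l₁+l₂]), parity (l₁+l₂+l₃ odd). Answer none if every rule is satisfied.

Σmᵢ = 0  ✓
l₃∈[|l₁−l₂|,l₁+l₂]=[1,9], have l₃=4  ✓
Σlᵢ = 13 ⇒ odd  ✗

parity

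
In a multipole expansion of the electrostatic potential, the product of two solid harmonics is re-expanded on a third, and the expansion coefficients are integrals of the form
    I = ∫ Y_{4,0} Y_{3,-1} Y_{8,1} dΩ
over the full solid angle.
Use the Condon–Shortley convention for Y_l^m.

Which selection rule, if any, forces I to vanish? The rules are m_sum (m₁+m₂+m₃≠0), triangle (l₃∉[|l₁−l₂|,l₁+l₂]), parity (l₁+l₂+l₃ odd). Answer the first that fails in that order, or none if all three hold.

triangle

azimuthal sum: 0 − 1 + 1 = 0  ✓
1 ≤ 8 ≤ 7 (triangle on l)  ✗
L = 4 + 3 + 8 = 15 (odd)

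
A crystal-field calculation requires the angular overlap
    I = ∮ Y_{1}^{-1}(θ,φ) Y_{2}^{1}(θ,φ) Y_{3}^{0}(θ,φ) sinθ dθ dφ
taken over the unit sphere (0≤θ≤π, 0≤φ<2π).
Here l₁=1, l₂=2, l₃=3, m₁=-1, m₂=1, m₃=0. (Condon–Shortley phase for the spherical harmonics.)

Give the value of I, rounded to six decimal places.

m-sum 0 ✓  L=6 even ✓  1≤3≤3 ✓
Π(2lᵢ+1) = 3×5×7 = 105
triangle coeff Δ(1,2,3) = 1/105
Σ_t [0,0]: t=0:+1/4 = 1/4
(3j)²=3/35 [(1 2 3; 0 0 0)], sign=-1
Σ_t [0,0]: t=0:+1/12 = 1/12
(3j)²=1/35 [(1 2 3; -1 1 0)], sign=-1
⇒ 4πI² = 9/35
I = (+1)√(9/35/(4π)) = 0.14304817

0.143048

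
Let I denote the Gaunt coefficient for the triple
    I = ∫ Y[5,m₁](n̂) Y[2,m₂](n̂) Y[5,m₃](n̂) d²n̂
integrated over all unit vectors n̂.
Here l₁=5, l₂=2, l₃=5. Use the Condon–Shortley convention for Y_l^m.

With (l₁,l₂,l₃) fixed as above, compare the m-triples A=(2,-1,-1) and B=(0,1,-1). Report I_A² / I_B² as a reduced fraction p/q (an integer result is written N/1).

42/5

l's match ⇒ only the (l;m) 3-j factors differ between A and B.
A: triangle coeff Δ(5,2,5) = 1/38610; Σ_t [0,1]: t=0:+1/1440 t=1:−1/2880 = 1/2880; (3j)²=7/715 [(5 2 5; 2 -1 -1)], sign=+1
B: triangle coeff Δ(5,2,5) = 1/38610; Σ_t [1,2]: t=1:−1/1152 t=2:+1/1440 = -1/5760; (3j)²=1/858 [(5 2 5; 0 1 -1)], sign=-1
I_A²/I_B² = (7/715)/(1/858) = 42/5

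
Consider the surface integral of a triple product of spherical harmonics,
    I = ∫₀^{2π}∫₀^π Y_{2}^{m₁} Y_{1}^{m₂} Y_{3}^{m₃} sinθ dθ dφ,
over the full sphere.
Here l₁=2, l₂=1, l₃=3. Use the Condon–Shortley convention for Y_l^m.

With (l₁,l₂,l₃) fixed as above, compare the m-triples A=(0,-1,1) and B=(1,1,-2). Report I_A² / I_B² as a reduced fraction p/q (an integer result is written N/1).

l's match ⇒ only the (l;m) 3-j factors differ between A and B.
A: triangle coeff Δ(2,1,3) = 1/105; Σ_t [0,0]: t=0:+1/8 = 1/8; (3j)²=2/35 [(2 1 3; 0 -1 1)], sign=+1
B: triangle coeff Δ(2,1,3) = 1/105; Σ_t [0,0]: t=0:+1/12 = 1/12; (3j)²=2/21 [(2 1 3; 1 1 -2)], sign=-1
I_A²/I_B² = (2/35)/(2/21) = 3/5

3/5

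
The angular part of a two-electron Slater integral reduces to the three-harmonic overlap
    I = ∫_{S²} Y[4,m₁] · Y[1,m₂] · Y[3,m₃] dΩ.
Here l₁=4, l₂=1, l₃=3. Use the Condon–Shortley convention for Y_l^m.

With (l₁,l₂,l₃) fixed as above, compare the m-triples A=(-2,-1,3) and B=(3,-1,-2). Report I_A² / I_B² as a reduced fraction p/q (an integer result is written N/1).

1/21

Shared (l₁,l₂,l₃)=(4,1,3): N and (l;000)² cancel in I_A²/I_B².
A: Δ = 2!·6!·0!/9! = 1/252; Racah Σ t=0..0: t=0:+1/1440 = 1/1440; ⇒ 3j(4 1 3; -2 -1 3)² = 1/252, sgn +1
B: Δ = 2!·6!·0!/9! = 1/252; Racah Σ t=0..0: t=0:+1/240 = 1/240; ⇒ 3j(4 1 3; 3 -1 -2)² = 1/12, sgn -1
I_A²/I_B² = (1/252)/(1/12) = 1/21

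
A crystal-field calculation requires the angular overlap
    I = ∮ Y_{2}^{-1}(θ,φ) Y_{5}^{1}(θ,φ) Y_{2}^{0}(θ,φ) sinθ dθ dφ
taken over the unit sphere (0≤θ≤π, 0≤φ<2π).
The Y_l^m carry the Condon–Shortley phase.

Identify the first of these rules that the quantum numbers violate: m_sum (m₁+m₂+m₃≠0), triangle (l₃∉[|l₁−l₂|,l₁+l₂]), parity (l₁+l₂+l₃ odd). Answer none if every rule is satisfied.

triangle

m₁+m₂+m₃ = -1 + 1 + 0 = 0  ✓
triangle: |2−5|=3 ≤ l₃=2 ≤ 2+5=7  ✗
parity: l₁+l₂+l₃ = 9 is odd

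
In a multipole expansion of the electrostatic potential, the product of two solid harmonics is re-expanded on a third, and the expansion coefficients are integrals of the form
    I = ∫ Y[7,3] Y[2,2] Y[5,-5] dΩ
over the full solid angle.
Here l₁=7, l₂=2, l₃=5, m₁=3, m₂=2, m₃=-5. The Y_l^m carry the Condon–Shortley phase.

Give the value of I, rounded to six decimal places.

-0.011332

Checks pass: Σm=0; 14 even; l₃=5∈[5,9].
(2·7+1)(2·2+1)(2·5+1) = 825
Δ: 4! 10! 0! / 15! → 1/15015
sum: t=2:+1/57600 = 1/57600
3j²(7 2 5; 0 0 0) = Δ·Π!·Σ² = 21/715  (sign -1)
sum: t=4:+1/87091200 = 1/87091200
3j²(7 2 5; 3 2 -5) = Δ·Π!·Σ² = 1/15015  (sign +1)
combine: 4πI² = 825·21/715·1/15015 = 3/1859
take √, sign -1: I = -0.01133225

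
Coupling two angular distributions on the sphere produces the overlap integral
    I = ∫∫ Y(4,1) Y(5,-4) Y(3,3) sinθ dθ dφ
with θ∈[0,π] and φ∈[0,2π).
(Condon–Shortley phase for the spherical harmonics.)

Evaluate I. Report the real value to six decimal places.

-0.186208

Checks pass: Σm=0; 12 even; l₃=3∈[1,9].
(2·4+1)(2·5+1)(2·3+1) = 693
Δ: 6! 2! 4! / 13! → 1/180180
sum: t=2:+1/576 t=3:−1/144 t=4:+1/576 = -1/288
3j²(4 5 3; 0 0 0) = Δ·Π!·Σ² = 20/1001  (sign +1)
sum: t=1:−1/5760 = -1/5760
3j²(4 5 3; 1 -4 3) = Δ·Π!·Σ² = 9/286  (sign -1)
combine: 4πI² = 693·20/1001·9/286 = 810/1859
take √, sign -1: I = -0.18620781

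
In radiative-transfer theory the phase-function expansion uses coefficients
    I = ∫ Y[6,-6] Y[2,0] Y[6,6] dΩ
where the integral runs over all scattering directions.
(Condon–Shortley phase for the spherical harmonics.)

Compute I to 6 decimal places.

-0.252313

Checks pass: Σm=0; 14 even; l₃=6∈[4,8].
(2·6+1)(2·2+1)(2·6+1) = 845
Δ: 2! 10! 2! / 15! → 1/90090
sum: t=0:+1/69120 t=1:−1/14400 t=2:+1/69120 = -7/172800
3j²(6 2 6; 0 0 0) = Δ·Π!·Σ² = 14/715  (sign -1)
sum: t=2:+1/14515200 = 1/14515200
3j²(6 2 6; -6 0 6) = Δ·Π!·Σ² = 22/455  (sign +1)
combine: 4πI² = 845·14/715·22/455 = 4/5
take √, sign -1: I = -0.25231325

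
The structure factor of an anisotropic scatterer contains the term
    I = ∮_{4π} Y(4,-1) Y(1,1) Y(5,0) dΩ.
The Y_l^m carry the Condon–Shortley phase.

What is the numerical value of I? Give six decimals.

0.155288

Checks pass: Σm=0; 10 even; l₃=5∈[3,5].
(2·4+1)(2·1+1)(2·5+1) = 297
Δ: 0! 8! 2! / 11! → 1/495
sum: t=0:+1/576 = 1/576
3j²(4 1 5; 0 0 0) = Δ·Π!·Σ² = 5/99  (sign -1)
sum: t=0:+1/1440 = 1/1440
3j²(4 1 5; -1 1 0) = Δ·Π!·Σ² = 2/99  (sign -1)
combine: 4πI² = 297·5/99·2/99 = 10/33
take √, sign +1: I = 0.15528807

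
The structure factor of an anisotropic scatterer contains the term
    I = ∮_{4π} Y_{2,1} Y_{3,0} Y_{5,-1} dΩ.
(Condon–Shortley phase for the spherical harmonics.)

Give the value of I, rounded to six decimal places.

-0.214318

Checks pass: Σm=0; 10 even; l₃=5∈[1,5].
(2·2+1)(2·3+1)(2·5+1) = 385
Δ: 0! 4! 6! / 11! → 1/2310
sum: t=0:+1/144 = 1/144
3j²(2 3 5; 0 0 0) = Δ·Π!·Σ² = 10/231  (sign -1)
sum: t=0:+1/216 = 1/216
3j²(2 3 5; 1 0 -1) = Δ·Π!·Σ² = 8/231  (sign +1)
combine: 4πI² = 385·10/231·8/231 = 400/693
take √, sign -1: I = -0.21431790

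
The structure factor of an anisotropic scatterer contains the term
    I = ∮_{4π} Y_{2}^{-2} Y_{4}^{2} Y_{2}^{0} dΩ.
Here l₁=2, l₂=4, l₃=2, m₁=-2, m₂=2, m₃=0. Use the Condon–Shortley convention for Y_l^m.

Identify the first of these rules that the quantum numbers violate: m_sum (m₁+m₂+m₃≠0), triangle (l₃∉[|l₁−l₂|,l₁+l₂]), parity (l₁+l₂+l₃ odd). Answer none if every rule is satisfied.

none

azimuthal sum: -2 + 2 + 0 = 0  ✓
2 ≤ 2 ≤ 6 (triangle on l)  ✓
L = 2 + 4 + 2 = 8 (even)  ✓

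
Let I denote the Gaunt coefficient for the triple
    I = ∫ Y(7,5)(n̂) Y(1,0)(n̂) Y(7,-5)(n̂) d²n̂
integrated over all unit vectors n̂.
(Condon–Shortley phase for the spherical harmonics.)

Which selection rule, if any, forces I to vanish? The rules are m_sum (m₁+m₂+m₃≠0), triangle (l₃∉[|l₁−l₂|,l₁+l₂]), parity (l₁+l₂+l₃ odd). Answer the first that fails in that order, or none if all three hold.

m₁+m₂+m₃ = 5 + 0 − 5 = 0  ✓
triangle: |7−1|=6 ≤ l₃=7 ≤ 7+1=8  ✓
parity: l₁+l₂+l₃ = 15 is odd  ✗

parity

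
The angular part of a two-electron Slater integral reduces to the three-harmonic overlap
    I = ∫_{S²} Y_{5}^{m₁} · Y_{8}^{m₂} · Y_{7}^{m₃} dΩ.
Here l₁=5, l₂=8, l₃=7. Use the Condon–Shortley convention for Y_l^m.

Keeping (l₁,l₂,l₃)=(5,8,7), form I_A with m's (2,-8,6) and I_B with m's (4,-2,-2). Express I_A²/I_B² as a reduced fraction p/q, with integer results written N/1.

l's match ⇒ only the (l;m) 3-j factors differ between A and B.
A: triangle coeff Δ(5,8,7) = 1/814773960; Σ_t [0,0]: t=0:+1/15676416000 = 1/15676416000; (3j)²=286/14535 [(5 8 7; 2 -8 6)], sign=-1
B: triangle coeff Δ(5,8,7) = 1/814773960; Σ_t [0,1]: t=0:+1/74649600 t=1:−1/41472000 = -1/93312000; (3j)²=1344/230945 [(5 8 7; 4 -2 -2)], sign=+1
I_A²/I_B² = (286/14535)/(1344/230945) = 20449/6048

20449/6048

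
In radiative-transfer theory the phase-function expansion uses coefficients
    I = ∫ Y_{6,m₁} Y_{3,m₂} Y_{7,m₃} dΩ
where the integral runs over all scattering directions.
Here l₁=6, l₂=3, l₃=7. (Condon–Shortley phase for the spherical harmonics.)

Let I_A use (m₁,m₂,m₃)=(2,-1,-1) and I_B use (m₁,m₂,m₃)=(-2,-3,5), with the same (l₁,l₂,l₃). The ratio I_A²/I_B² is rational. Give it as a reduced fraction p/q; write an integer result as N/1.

529/4455

l's match ⇒ only the (l;m) 3-j factors differ between A and B.
A: triangle coeff Δ(6,3,7) = 1/2042040; Σ_t [0,2]: t=0:+1/138240 t=1:−1/181440 t=2:+1/3870720 = 23/11612160; (3j)²=529/204204 [(6 3 7; 2 -1 -1)], sign=+1
B: triangle coeff Δ(6,3,7) = 1/2042040; Σ_t [0,0]: t=0:+1/3870720 = 1/3870720; (3j)²=135/6188 [(6 3 7; -2 -3 5)], sign=+1
I_A²/I_B² = (529/204204)/(135/6188) = 529/4455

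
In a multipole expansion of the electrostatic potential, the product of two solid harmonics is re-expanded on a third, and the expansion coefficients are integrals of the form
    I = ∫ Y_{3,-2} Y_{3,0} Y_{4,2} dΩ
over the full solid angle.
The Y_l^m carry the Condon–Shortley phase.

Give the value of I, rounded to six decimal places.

Rules hold: Σm=0, L=10 even, 0≤4≤6.
N = 7·7·9 = 441
Δ = 2!·4!·4!/11! = 1/34650
Racah Σ t=0..2: t=0:+1/72 t=1:−1/16 t=2:+1/72 = -5/144
⇒ 3j(3 3 4; 0 0 0)² = 2/77, sgn -1
Racah Σ t=1..2: t=1:−1/96 t=2:+1/72 = 1/288
⇒ 3j(3 3 4; -2 0 2)² = 1/462, sgn +1
4πI² = N·(3j₀)²·(3jₘ)² = 3/121
I = -1·√(0.0247934/4π) = -0.04441841

-0.044418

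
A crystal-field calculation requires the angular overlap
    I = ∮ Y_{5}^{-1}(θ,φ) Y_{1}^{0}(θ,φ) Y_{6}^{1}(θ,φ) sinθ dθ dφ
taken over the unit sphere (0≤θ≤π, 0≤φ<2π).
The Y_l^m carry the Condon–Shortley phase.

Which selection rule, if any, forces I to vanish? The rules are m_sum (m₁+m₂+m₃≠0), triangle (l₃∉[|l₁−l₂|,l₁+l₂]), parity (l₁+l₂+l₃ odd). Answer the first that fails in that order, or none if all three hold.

Σmᵢ = 0  ✓
l₃∈[|l₁−l₂|,l₁+l₂]=[4,6], have l₃=6  ✓
Σlᵢ = 12 ⇒ even  ✓

none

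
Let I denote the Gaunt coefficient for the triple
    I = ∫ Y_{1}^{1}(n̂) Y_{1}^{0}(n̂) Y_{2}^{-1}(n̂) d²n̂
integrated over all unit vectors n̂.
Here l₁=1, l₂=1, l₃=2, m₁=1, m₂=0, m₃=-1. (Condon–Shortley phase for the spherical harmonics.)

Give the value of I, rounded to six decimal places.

m-sum 0 ✓  L=4 even ✓  0≤2≤2 ✓
Π(2lᵢ+1) = 3×3×5 = 45
triangle coeff Δ(1,1,2) = 1/30
Σ_t [0,0]: t=0:+1/1 = 1/1
(3j)²=2/15 [(1 1 2; 0 0 0)], sign=+1
Σ_t [0,0]: t=0:+1/2 = 1/2
(3j)²=1/10 [(1 1 2; 1 0 -1)], sign=-1
⇒ 4πI² = 3/5
I = (-1)√(3/5/(4π)) = -0.21850969

-0.218510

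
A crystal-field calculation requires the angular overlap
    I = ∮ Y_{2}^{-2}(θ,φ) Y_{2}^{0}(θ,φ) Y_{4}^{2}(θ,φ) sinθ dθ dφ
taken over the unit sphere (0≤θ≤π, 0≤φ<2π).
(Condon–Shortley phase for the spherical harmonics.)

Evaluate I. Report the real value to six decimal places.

0.156078

Checks pass: Σm=0; 8 even; l₃=4∈[0,4].
(2·2+1)(2·2+1)(2·4+1) = 225
Δ: 0! 4! 4! / 9! → 1/630
sum: t=0:+1/16 = 1/16
3j²(2 2 4; 0 0 0) = Δ·Π!·Σ² = 2/35  (sign +1)
sum: t=0:+1/96 = 1/96
3j²(2 2 4; -2 0 2) = Δ·Π!·Σ² = 1/42  (sign +1)
combine: 4πI² = 225·2/35·1/42 = 15/49
take √, sign +1: I = 0.15607835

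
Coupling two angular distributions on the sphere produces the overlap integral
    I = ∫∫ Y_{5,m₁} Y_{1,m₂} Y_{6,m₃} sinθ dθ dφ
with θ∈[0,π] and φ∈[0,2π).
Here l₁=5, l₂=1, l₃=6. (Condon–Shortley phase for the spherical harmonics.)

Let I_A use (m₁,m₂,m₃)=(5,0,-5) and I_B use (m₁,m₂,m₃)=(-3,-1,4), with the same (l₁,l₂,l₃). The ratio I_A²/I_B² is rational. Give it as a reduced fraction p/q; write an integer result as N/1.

11/45

Shared (l₁,l₂,l₃)=(5,1,6): N and (l;000)² cancel in I_A²/I_B².
A: Δ = 0!·10!·2!/13! = 1/858; Racah Σ t=0..0: t=0:+1/3628800 = 1/3628800; ⇒ 3j(5 1 6; 5 0 -5)² = 1/78, sgn -1
B: Δ = 0!·10!·2!/13! = 1/858; Racah Σ t=0..0: t=0:+1/161280 = 1/161280; ⇒ 3j(5 1 6; -3 -1 4)² = 15/286, sgn +1
I_A²/I_B² = (1/78)/(15/286) = 11/45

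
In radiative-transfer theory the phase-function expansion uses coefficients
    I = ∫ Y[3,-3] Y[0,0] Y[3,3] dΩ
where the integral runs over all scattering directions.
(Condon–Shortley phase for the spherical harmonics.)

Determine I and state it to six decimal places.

Rules hold: Σm=0, L=6 even, 3≤3≤3.
N = 7·1·7 = 49
Δ = 0!·6!·0!/7! = 1/7
Racah Σ t=0..0: t=0:+1/36 = 1/36
⇒ 3j(3 0 3; 0 0 0)² = 1/7, sgn -1
Racah Σ t=0..0: t=0:+1/720 = 1/720
⇒ 3j(3 0 3; -3 0 3)² = 1/7, sgn +1
4πI² = N·(3j₀)²·(3jₘ)² = 1/1
I = -1·√(1/4π) = -0.28209479

-0.282095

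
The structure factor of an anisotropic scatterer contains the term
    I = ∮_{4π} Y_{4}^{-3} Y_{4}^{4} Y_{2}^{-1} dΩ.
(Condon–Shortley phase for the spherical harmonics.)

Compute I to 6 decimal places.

Checks pass: Σm=0; 10 even; l₃=2∈[0,8].
(2·4+1)(2·4+1)(2·2+1) = 405
Δ: 6! 2! 2! / 11! → 1/13860
sum: t=2:+1/192 t=3:−1/36 t=4:+1/192 = -5/288
3j²(4 4 2; 0 0 0) = Δ·Π!·Σ² = 20/693  (sign -1)
sum: t=6:+1/1440 = 1/1440
3j²(4 4 2; -3 4 -1) = Δ·Π!·Σ² = 7/165  (sign -1)
combine: 4πI² = 405·20/693·7/165 = 60/121
take √, sign +1: I = 0.19864517

0.198645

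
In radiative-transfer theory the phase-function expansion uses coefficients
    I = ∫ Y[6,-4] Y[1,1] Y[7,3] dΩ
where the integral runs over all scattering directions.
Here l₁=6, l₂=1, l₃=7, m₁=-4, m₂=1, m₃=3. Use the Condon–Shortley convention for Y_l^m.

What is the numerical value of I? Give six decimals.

-0.085707

Rules hold: Σm=0, L=14 even, 5≤7≤7.
N = 13·3·15 = 585
Δ = 0!·12!·2!/15! = 1/1365
Racah Σ t=0..0: t=0:+1/518400 = 1/518400
⇒ 3j(6 1 7; 0 0 0)² = 7/195, sgn -1
Racah Σ t=0..0: t=0:+1/14515200 = 1/14515200
⇒ 3j(6 1 7; -4 1 3)² = 2/455, sgn +1
4πI² = N·(3j₀)²·(3jₘ)² = 6/65
I = -1·√(0.0923077/4π) = -0.08570655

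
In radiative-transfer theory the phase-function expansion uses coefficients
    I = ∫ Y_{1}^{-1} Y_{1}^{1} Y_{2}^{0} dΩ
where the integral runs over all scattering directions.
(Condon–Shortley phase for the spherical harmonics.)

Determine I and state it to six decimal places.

0.126157

m-sum 0 ✓  L=4 even ✓  0≤2≤2 ✓
Π(2lᵢ+1) = 3×3×5 = 45
triangle coeff Δ(1,1,2) = 1/30
Σ_t [0,0]: t=0:+1/1 = 1/1
(3j)²=2/15 [(1 1 2; 0 0 0)], sign=+1
Σ_t [0,0]: t=0:+1/4 = 1/4
(3j)²=1/30 [(1 1 2; -1 1 0)], sign=+1
⇒ 4πI² = 1/5
I = (+1)√(1/5/(4π)) = 0.12615663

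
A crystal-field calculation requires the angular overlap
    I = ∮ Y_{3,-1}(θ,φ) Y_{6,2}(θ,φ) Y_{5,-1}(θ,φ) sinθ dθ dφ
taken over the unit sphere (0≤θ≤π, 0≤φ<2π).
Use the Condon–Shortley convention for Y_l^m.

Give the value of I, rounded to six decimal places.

0.134828

Rules hold: Σm=0, L=14 even, 3≤5≤9.
N = 7·13·11 = 1001
Δ = 4!·2!·8!/15! = 1/675675
Racah Σ t=1..3: t=1:−1/8640 t=2:+1/2304 t=3:−1/8640 = 7/34560
⇒ 3j(3 6 5; 0 0 0)² = 7/429, sgn -1
Racah Σ t=2..4: t=2:+1/11520 t=3:−1/4320 t=4:+1/27648 = -1/9216
⇒ 3j(3 6 5; -1 2 -1)² = 2/143, sgn -1
4πI² = N·(3j₀)²·(3jₘ)² = 98/429
I = +1·√(0.228438/4π) = 0.13482780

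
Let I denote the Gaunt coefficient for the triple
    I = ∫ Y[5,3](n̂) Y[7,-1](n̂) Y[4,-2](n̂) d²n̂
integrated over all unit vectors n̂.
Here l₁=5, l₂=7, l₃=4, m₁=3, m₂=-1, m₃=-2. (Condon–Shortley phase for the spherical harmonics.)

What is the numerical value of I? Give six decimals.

0.161478

Rules hold: Σm=0, L=16 even, 2≤4≤12.
N = 11·15·9 = 1485
Δ = 8!·2!·6!/17! = 1/6126120
Racah Σ t=3..5: t=3:−1/69120 t=4:+1/20736 t=5:−1/69120 = 1/51840
⇒ 3j(5 7 4; 0 0 0)² = 280/21879, sgn +1
Racah Σ t=0..2: t=0:+1/58060800 t=1:−1/604800 t=2:+1/138240 = 13/2322432
⇒ 3j(5 7 4; 3 -1 -2)² = 1625/94248, sgn +1
4πI² = N·(3j₀)²·(3jₘ)² = 3125/9537
I = +1·√(0.327671/4π) = 0.16147831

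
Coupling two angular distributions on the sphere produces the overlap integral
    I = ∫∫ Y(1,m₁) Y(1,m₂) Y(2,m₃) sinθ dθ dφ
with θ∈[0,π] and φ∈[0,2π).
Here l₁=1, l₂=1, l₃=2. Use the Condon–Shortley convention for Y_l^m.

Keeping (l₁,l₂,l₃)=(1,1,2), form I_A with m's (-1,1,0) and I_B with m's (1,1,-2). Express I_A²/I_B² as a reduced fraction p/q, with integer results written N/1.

l's match ⇒ only the (l;m) 3-j factors differ between A and B.
A: triangle coeff Δ(1,1,2) = 1/30; Σ_t [0,0]: t=0:+1/4 = 1/4; (3j)²=1/30 [(1 1 2; -1 1 0)], sign=+1
B: triangle coeff Δ(1,1,2) = 1/30; Σ_t [0,0]: t=0:+1/4 = 1/4; (3j)²=1/5 [(1 1 2; 1 1 -2)], sign=+1
I_A²/I_B² = (1/30)/(1/5) = 1/6

1/6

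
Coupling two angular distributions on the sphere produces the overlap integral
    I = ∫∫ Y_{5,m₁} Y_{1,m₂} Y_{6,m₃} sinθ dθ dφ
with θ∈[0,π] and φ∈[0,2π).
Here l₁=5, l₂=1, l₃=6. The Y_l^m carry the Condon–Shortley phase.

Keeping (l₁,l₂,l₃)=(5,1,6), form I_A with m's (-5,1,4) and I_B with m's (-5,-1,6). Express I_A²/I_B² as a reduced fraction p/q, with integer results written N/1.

Shared (l₁,l₂,l₃)=(5,1,6): N and (l;000)² cancel in I_A²/I_B².
A: Δ = 0!·10!·2!/13! = 1/858; Racah Σ t=0..0: t=0:+1/7257600 = 1/7257600; ⇒ 3j(5 1 6; -5 1 4)² = 1/858, sgn +1
B: Δ = 0!·10!·2!/13! = 1/858; Racah Σ t=0..0: t=0:+1/7257600 = 1/7257600; ⇒ 3j(5 1 6; -5 -1 6)² = 1/13, sgn +1
I_A²/I_B² = (1/858)/(1/13) = 1/66

1/66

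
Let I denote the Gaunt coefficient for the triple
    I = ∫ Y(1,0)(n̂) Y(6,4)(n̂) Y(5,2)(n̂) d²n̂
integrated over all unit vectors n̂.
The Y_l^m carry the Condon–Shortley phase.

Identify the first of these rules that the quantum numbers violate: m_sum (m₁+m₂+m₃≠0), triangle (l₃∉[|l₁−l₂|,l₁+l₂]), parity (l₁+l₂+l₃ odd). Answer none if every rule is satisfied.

m₁+m₂+m₃ = 0 + 4 + 2 = 6  ✗
triangle: |1−6|=5 ≤ l₃=5 ≤ 1+6=7
parity: l₁+l₂+l₃ = 12 is even

m_sum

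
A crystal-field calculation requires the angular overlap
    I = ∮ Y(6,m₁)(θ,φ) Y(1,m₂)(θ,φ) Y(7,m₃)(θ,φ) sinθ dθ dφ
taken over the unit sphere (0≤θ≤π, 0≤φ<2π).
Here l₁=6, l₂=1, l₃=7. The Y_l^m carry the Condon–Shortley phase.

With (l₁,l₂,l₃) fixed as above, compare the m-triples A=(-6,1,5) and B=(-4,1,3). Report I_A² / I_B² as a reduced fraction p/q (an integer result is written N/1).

1/6

Shared (l₁,l₂,l₃)=(6,1,7): N and (l;000)² cancel in I_A²/I_B².
A: Δ = 0!·12!·2!/15! = 1/1365; Racah Σ t=0..0: t=0:+1/958003200 = 1/958003200; ⇒ 3j(6 1 7; -6 1 5)² = 1/1365, sgn +1
B: Δ = 0!·12!·2!/15! = 1/1365; Racah Σ t=0..0: t=0:+1/14515200 = 1/14515200; ⇒ 3j(6 1 7; -4 1 3)² = 2/455, sgn +1
I_A²/I_B² = (1/1365)/(2/455) = 1/6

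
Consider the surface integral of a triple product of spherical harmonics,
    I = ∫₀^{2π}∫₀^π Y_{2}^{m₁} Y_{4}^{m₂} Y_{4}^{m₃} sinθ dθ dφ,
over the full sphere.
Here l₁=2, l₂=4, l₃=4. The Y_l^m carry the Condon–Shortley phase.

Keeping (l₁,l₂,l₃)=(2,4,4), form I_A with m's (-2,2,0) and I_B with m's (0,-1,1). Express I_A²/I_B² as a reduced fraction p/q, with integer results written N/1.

l's match ⇒ only the (l;m) 3-j factors differ between A and B.
A: triangle coeff Δ(2,4,4) = 1/13860; Σ_t [2,2]: t=2:+1/192 = 1/192; (3j)²=3/77 [(2 4 4; -2 2 0)], sign=+1
B: triangle coeff Δ(2,4,4) = 1/13860; Σ_t [0,2]: t=0:+1/144 t=1:−1/48 t=2:+1/480 = -17/1440; (3j)²=289/13860 [(2 4 4; 0 -1 1)], sign=+1
I_A²/I_B² = (3/77)/(289/13860) = 540/289

540/289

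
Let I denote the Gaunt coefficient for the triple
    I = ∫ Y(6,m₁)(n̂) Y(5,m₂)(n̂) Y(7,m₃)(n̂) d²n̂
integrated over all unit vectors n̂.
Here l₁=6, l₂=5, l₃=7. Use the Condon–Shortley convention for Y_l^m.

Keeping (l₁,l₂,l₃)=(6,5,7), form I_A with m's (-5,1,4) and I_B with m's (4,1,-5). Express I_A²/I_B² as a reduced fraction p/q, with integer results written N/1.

l's match ⇒ only the (l;m) 3-j factors differ between A and B.
A: triangle coeff Δ(6,5,7) = 1/174594420; Σ_t [3,4]: t=3:−1/8709120 t=4:+1/5806080 = 1/17418240; (3j)²=275/88179 [(6 5 7; -5 1 4)], sign=-1
B: triangle coeff Δ(6,5,7) = 1/174594420; Σ_t [0,2]: t=0:+1/24883200 t=1:−1/3628800 t=2:+1/7741440 = -37/348364800; (3j)²=1369/176358 [(6 5 7; 4 1 -5)], sign=-1
I_A²/I_B² = (275/88179)/(1369/176358) = 550/1369

550/1369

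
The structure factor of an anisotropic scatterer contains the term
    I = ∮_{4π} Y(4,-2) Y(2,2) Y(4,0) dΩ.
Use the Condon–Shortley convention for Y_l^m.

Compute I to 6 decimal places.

-0.190365

m-sum 0 ✓  L=10 even ✓  2≤4≤6 ✓
Π(2lᵢ+1) = 9×5×9 = 405
triangle coeff Δ(4,2,4) = 1/13860
Σ_t [0,2]: t=0:+1/192 t=1:−1/36 t=2:+1/192 = -5/288
(3j)²=20/693 [(4 2 4; 0 0 0)], sign=-1
Σ_t [2,2]: t=2:+1/192 = 1/192
(3j)²=3/77 [(4 2 4; -2 2 0)], sign=+1
⇒ 4πI² = 2700/5929
I = (-1)√(2700/5929/(4π)) = -0.19036462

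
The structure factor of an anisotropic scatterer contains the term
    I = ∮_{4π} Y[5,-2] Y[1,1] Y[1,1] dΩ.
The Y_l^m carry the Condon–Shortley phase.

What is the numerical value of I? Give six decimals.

0.000000

|5−1|≤1≤5+1 violated ⇒ I = 0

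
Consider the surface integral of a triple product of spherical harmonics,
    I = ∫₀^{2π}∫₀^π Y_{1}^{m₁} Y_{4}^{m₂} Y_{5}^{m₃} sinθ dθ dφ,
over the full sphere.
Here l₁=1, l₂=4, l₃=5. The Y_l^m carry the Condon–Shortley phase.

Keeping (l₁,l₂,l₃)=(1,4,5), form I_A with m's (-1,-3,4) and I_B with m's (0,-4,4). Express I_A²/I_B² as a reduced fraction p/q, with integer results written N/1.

4/1

Shared (l₁,l₂,l₃)=(1,4,5): N and (l;000)² cancel in I_A²/I_B².
A: Δ = 0!·2!·8!/11! = 1/495; Racah Σ t=0..0: t=0:+1/10080 = 1/10080; ⇒ 3j(1 4 5; -1 -3 4)² = 4/55, sgn -1
B: Δ = 0!·2!·8!/11! = 1/495; Racah Σ t=0..0: t=0:+1/40320 = 1/40320; ⇒ 3j(1 4 5; 0 -4 4)² = 1/55, sgn -1
I_A²/I_B² = (4/55)/(1/55) = 4/1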